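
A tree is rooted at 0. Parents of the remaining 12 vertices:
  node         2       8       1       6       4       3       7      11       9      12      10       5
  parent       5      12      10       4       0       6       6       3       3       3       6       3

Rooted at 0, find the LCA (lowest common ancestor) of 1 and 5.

Path 1→root: 1 10 6 4 0; path 5→root: 5 3 6 4 0.
First common node: 6.

6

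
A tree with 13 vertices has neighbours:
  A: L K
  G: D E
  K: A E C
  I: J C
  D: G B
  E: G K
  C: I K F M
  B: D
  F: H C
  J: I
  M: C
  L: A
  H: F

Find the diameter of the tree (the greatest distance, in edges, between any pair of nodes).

7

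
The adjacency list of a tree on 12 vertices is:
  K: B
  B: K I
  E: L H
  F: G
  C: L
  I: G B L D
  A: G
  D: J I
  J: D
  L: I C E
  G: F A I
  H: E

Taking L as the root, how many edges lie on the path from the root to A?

3

Climbing from A to the root: A → G → I → L. That's 3 steps.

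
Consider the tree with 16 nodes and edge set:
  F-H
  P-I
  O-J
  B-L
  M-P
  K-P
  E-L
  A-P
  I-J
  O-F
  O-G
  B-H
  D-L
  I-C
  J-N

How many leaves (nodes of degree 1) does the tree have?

8

Degree-1 nodes: A, C, D, E, G, K, M, N — 8 of them.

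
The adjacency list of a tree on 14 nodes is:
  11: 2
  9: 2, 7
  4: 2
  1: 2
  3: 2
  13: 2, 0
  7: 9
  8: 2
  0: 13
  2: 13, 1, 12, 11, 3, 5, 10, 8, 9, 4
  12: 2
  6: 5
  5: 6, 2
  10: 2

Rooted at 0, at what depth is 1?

3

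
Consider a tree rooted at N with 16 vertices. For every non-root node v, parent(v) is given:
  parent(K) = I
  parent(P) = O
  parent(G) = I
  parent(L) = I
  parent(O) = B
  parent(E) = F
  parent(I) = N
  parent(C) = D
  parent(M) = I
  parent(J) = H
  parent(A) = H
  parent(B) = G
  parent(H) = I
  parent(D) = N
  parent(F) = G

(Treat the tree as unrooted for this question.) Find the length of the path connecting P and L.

5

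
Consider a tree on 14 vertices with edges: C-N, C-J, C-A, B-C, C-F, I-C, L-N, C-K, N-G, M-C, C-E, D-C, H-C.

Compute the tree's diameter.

Starting from G, a farthest node is F at distance 3.
One longest path: G – N – C – F.
So the diameter is 3.

3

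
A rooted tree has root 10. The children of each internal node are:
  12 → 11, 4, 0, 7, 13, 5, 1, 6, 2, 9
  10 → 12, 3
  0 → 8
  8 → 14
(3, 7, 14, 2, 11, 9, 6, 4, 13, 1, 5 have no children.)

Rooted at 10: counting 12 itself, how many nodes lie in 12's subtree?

Descendants of 12 (including itself): 12, 13, 5, 4, 0, 1, 7, 11, 6, 2, 9, 8, 14. That's 13.

13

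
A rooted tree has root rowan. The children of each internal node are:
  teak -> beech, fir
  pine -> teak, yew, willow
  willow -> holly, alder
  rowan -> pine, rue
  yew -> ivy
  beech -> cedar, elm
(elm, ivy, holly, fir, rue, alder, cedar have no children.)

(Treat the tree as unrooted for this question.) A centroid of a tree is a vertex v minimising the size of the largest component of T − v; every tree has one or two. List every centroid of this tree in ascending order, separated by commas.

pine

Delete pine: the remaining components have sizes 5, 3, 2, 2. Max 5 ≤ 6, so pine is a centroid.
No neighbour of pine does as well, so pine is the unique centroid.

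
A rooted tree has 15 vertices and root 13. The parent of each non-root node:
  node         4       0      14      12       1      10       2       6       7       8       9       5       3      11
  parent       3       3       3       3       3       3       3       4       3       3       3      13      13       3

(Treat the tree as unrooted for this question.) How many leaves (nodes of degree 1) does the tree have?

12

Exactly 12 nodes have a single neighbour: 0, 1, 2, 5, 6, 7, 8, 9, 10, 11, 12, 14.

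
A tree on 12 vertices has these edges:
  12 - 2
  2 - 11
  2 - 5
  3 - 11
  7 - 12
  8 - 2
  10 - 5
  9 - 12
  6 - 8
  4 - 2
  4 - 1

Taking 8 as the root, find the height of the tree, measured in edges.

3

A deepest node is 3, reached by 8–2–11–3.
That path has 3 edges, so the height is 3.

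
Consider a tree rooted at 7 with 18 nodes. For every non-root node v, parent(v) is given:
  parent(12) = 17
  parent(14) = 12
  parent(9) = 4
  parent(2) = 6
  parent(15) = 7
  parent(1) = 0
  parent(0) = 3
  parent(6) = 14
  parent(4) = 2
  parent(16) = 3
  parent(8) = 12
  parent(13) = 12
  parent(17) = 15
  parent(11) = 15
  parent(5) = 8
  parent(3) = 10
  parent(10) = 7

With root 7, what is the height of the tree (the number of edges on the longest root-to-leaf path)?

8

The longest root-to-leaf path is 7-15-17-12-14-6-2-4-9 (8 edges).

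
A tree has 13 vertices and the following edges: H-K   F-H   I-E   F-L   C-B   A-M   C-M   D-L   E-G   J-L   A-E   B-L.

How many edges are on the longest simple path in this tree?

BFS from I reaches K last, at distance 9; BFS from K confirms no node is farther.
Path: I–E–A–M–C–B–L–F–H–K.

9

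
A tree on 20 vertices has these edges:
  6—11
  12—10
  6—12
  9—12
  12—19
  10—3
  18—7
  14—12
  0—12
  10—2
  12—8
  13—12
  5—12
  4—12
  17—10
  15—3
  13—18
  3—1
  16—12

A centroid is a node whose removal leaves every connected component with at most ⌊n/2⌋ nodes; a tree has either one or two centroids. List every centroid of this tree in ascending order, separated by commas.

Delete 12: the remaining components have sizes 6, 3, 2, 1, 1, 1, 1, 1, 1, 1, 1. Max 6 ≤ 10, so 12 is a centroid.
Every other node leaves some component of size > 10, so the centroid is unique.

12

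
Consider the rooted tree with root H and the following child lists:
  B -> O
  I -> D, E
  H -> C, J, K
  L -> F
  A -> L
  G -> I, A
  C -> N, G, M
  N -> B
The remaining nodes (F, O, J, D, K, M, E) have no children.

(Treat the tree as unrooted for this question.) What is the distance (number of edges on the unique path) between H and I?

3

Walking from H: H – C – G – I. Length 3.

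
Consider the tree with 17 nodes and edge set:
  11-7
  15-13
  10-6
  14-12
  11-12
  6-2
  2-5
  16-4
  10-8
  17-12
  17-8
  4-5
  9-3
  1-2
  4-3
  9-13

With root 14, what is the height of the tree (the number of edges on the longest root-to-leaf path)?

12

The longest root-to-leaf path is 14–12–17–8–10–6–2–5–4–3–9–13–15 (12 edges).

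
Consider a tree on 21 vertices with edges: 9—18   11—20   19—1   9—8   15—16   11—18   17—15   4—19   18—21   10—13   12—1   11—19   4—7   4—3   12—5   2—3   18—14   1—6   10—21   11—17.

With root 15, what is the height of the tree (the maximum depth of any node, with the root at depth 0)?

6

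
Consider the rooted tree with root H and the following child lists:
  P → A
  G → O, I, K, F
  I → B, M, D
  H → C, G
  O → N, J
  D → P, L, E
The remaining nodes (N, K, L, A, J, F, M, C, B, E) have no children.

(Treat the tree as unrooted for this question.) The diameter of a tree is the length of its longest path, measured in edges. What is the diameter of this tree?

A longest path is A–P–D–I–G–O–J, with 6 edges.

6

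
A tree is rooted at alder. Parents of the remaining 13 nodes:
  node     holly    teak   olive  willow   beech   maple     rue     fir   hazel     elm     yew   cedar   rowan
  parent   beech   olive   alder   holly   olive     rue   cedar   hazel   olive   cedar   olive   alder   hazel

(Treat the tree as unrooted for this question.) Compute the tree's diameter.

Starting from willow, a farthest node is maple at distance 7.
One longest path: willow-holly-beech-olive-alder-cedar-rue-maple.
So the diameter is 7.

7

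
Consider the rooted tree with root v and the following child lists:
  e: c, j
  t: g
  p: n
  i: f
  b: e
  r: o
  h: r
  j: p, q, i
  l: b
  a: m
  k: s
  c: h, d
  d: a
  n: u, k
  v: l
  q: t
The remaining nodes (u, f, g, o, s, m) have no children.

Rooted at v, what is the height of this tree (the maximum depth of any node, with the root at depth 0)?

8

A deepest node is s, reached by v – l – b – e – j – p – n – k – s.
That path has 8 edges, so the height is 8.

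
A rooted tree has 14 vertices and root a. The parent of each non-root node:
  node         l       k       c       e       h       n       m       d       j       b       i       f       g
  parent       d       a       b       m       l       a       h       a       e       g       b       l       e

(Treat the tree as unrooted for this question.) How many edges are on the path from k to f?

4

The path is k - a - d - l - f, which has 4 edges.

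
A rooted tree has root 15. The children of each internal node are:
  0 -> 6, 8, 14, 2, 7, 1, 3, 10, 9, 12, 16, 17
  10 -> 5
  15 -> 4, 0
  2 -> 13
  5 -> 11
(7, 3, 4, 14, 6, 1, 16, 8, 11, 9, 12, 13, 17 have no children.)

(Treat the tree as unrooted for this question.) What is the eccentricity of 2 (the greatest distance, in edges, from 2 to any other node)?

4

Distances from 2 peak at 4, attained at 11.
2 – 0 – 10 – 5 – 11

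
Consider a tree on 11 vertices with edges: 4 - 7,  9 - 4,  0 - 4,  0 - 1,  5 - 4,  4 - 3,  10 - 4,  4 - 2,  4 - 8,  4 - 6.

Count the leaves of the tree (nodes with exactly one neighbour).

Degree-1 nodes: 1, 2, 3, 5, 6, 7, 8, 9, 10 — 9 of them.

9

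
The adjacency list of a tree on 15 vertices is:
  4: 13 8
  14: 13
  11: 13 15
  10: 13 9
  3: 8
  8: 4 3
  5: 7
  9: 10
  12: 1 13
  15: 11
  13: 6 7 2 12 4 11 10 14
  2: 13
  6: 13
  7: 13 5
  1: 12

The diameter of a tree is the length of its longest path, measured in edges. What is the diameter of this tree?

5

BFS from 5 reaches 3 last, at distance 5; BFS from 3 confirms no node is farther.
Path: 5 – 7 – 13 – 4 – 8 – 3.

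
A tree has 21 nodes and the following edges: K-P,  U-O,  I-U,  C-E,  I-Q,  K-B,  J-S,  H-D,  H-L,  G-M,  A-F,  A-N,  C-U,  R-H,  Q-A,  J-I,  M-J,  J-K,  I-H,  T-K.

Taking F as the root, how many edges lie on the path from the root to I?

3

Path from F to I: F – A – Q – I, which has 3 edges.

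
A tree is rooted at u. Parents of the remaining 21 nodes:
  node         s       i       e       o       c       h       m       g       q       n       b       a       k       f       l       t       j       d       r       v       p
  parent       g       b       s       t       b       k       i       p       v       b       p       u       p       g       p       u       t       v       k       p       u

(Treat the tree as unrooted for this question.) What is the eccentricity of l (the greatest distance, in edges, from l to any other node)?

Distances from l peak at 4, attained at o (j, m, e also at distance 4).
l – p – u – t – o

4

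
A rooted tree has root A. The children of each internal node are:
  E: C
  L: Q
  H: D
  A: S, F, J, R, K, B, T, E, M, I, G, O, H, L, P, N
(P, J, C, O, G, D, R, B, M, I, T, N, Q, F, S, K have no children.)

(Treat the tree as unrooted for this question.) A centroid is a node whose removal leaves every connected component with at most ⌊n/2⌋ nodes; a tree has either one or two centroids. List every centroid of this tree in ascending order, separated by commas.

Removing A splits the tree into components of sizes 2, 2, 2, 1, 1, 1, 1, 1, 1, 1, 1, 1, 1, 1, 1, 1; the largest is 2 ≤ ⌊20/2⌋ = 10.
Every other node leaves some component of size > 10, so the centroid is unique.

A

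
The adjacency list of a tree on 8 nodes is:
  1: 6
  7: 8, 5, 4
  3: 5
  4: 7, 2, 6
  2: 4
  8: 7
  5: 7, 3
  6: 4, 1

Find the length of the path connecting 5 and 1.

The path is 5 - 7 - 4 - 6 - 1, which has 4 edges.

4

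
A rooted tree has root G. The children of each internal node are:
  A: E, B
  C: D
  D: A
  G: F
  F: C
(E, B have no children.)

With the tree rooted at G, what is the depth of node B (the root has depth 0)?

Path from G to B: G → F → C → D → A → B, which has 5 edges.

5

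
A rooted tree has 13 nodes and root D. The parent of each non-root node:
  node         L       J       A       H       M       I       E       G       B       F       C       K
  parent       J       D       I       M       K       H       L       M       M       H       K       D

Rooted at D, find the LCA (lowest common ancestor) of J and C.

Path J→root: J D; path C→root: C K D.
First common node: D.

D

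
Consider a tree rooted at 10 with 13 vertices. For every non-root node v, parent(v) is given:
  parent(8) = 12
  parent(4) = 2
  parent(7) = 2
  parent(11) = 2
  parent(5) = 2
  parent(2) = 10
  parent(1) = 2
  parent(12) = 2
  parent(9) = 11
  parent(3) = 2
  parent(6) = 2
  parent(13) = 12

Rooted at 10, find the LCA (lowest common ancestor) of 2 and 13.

2

Path 2→root: 2 10; path 13→root: 13 12 2 10.
First common node: 2.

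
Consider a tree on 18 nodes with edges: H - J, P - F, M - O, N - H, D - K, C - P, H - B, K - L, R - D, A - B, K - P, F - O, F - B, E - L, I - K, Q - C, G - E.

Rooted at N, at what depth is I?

N–H–B–F–P–K–I — 6 edges.

6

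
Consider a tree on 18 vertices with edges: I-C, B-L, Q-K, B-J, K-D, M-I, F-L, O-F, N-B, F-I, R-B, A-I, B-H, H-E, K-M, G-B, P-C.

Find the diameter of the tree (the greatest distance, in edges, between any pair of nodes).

8

BFS from E reaches Q last, at distance 8; BFS from Q confirms no node is farther.
Path: E-H-B-L-F-I-M-K-Q.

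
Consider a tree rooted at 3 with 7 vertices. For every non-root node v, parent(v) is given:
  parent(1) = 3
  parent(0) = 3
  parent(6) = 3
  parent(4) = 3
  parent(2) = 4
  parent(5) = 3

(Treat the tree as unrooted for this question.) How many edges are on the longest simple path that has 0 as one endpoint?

The node farthest from 0 is 2, via 0 – 3 – 4 – 2 — 3 edges.

3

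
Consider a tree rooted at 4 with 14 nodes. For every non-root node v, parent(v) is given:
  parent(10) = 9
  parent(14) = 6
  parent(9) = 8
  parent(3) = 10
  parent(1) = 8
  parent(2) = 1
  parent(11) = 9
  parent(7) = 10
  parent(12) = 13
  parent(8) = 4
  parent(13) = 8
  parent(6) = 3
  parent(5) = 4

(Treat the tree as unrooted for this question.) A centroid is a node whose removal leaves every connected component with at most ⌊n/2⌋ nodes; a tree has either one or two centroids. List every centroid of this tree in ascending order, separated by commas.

Removing 9 splits the tree into components of sizes 7, 5, 1; the largest is 7 ≤ ⌊14/2⌋ = 7.
Its neighbour 8 also leaves a largest component of size 7, so both are centroids.

8, 9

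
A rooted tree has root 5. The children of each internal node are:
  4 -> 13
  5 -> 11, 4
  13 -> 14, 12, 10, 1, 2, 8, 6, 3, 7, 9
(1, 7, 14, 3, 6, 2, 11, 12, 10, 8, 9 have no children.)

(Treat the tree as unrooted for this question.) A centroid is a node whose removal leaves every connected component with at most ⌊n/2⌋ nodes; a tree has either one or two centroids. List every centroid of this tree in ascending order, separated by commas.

13

If 13 is removed the pieces have sizes 3, 1, 1, 1, 1, 1, 1, 1, 1, 1, 1, all ≤ ⌊14/2⌋ = 7.
No neighbour of 13 does as well, so 13 is the unique centroid.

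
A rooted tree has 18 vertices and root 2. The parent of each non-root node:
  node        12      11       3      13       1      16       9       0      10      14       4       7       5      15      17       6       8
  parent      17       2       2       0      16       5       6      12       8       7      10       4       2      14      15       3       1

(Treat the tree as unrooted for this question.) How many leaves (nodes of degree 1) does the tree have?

3

Degree-1 nodes: 9, 11, 13 — 3 of them.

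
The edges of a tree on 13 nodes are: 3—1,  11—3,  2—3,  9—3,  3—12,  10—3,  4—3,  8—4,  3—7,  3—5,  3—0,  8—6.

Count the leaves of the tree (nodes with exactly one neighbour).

The leaves are 0, 1, 2, 5, 6, 7, 9, 10, 11, 12.
That is 10 leaves.

10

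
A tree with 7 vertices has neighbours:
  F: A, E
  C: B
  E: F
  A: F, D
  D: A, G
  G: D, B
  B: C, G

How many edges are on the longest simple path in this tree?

A longest path is C – B – G – D – A – F – E, with 6 edges.

6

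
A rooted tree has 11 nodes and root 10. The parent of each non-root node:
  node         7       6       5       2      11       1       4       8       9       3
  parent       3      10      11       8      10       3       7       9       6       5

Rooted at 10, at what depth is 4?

5

Path from 10 to 4: 10 → 11 → 5 → 3 → 7 → 4, which has 5 edges.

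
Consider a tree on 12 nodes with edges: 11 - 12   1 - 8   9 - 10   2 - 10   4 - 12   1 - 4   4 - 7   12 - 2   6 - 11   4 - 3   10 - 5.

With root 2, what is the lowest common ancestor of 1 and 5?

Path 1→root: 1 4 12 2; path 5→root: 5 10 2.
First common node: 2.

2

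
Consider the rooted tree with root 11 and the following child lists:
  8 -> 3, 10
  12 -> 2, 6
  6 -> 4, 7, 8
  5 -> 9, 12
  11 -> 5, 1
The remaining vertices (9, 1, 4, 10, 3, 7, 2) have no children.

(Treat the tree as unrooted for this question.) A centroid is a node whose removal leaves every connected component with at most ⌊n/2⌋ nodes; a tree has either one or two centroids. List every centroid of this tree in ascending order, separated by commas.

6, 12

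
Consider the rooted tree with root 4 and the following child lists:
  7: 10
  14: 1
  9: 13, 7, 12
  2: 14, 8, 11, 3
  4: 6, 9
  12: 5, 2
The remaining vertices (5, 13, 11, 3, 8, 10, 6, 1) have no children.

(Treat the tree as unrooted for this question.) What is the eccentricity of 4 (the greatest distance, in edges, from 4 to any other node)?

5

Distances from 4 peak at 5, attained at 1.
4 – 9 – 12 – 2 – 14 – 1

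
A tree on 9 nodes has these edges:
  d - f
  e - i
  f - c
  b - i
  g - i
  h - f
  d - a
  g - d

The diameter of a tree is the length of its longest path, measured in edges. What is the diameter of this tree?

5

A longest path is e–i–g–d–f–c, with 5 edges.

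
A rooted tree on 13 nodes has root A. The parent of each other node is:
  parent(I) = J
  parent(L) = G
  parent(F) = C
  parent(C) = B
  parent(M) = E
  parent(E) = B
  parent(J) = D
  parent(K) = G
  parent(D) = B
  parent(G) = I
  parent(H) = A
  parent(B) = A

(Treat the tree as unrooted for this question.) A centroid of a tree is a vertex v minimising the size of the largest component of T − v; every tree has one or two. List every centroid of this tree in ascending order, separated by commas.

Delete B: the remaining components have sizes 6, 2, 2, 2. Max 6 ≤ 6, so B is a centroid.
No neighbour of B does as well, so B is the unique centroid.

B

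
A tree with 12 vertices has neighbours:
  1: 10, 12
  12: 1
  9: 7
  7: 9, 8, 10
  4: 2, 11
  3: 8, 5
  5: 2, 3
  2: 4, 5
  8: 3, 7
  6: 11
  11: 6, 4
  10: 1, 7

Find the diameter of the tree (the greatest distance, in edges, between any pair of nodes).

10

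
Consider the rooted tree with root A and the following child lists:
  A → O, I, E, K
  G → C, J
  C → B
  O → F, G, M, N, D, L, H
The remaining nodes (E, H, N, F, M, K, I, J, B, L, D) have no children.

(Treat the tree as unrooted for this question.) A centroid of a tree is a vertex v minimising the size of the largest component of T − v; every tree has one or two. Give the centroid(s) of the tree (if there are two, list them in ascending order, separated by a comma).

O

Delete O: the remaining components have sizes 4, 4, 1, 1, 1, 1, 1, 1. Max 4 ≤ 7, so O is a centroid.
Every other node leaves some component of size > 7, so the centroid is unique.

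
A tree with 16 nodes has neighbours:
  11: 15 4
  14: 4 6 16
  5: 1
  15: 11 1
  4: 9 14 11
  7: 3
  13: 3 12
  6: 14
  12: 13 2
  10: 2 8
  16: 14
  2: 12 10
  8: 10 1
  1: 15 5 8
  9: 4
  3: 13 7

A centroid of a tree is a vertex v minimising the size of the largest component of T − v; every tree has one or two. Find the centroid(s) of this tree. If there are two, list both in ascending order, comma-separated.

If 1 is removed the pieces have sizes 7, 7, 1, all ≤ ⌊16/2⌋ = 8.
Every other node leaves some component of size > 8, so the centroid is unique.

1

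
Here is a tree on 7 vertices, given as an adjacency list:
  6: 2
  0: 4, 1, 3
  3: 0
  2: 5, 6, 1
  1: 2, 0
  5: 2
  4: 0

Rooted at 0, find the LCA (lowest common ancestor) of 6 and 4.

Ancestors of 6 (toward the root): 6, 2, 1, 0.
Ancestors of 4: 4, 0.
The deepest node appearing in both lists is 0.

0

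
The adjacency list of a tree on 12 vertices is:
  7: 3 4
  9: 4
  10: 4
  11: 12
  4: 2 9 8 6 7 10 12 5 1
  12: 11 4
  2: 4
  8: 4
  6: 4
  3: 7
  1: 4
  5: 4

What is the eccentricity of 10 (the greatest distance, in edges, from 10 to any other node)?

The node farthest from 10 is 11 (3 also at distance 3), via 10-4-12-11 — 3 edges.

3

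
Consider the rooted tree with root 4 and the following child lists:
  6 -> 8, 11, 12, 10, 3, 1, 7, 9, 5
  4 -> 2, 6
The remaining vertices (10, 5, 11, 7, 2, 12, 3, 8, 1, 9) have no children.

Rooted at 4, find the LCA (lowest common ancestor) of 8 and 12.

6

Path 8→root: 8 6 4; path 12→root: 12 6 4.
First common node: 6.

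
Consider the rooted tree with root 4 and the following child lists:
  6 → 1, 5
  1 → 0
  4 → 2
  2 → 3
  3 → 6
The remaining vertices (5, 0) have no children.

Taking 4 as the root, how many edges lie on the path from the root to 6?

3

Climbing from 6 to the root: 6 – 3 – 2 – 4. That's 3 steps.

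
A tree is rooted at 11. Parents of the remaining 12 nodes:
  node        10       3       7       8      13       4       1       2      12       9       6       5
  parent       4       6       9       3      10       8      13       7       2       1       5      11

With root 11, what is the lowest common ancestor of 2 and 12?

2

Path 2→root: 2 7 9 1 13 10 4 8 3 6 5 11; path 12→root: 12 2 7 9 1 13 10 4 8 3 6 5 11.
First common node: 2.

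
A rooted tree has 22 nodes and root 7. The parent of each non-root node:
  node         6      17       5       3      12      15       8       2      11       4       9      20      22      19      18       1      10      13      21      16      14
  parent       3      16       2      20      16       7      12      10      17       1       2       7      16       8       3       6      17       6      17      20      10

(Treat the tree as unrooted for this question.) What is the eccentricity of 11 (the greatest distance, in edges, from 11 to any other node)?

A farthest node from 11 is 4.
The path 11–17–16–20–3–6–1–4 has 7 edges.

7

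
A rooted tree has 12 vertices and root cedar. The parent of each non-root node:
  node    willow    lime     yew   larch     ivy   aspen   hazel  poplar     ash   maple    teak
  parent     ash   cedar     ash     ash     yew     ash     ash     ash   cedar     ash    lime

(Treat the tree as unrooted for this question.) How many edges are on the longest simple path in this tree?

BFS from teak reaches ivy last, at distance 5; BFS from ivy confirms no node is farther.
Path: teak – lime – cedar – ash – yew – ivy.

5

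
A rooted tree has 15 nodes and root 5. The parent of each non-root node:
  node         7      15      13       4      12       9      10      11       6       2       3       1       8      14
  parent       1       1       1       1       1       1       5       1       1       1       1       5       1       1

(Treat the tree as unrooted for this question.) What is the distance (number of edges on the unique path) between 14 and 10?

3

14 - 1 - 5 - 10: 3 edges.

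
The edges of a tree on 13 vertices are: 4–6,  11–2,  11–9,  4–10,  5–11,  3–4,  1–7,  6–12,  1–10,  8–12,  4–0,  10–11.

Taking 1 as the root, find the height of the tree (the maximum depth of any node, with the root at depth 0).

8 sits deepest: 1 – 10 – 4 – 6 – 12 – 8 — 5 edges from the root.

5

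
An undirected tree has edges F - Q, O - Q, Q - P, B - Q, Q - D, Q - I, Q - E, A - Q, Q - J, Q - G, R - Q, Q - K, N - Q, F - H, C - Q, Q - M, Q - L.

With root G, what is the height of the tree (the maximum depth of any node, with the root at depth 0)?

The longest root-to-leaf path is G–Q–F–H (3 edges).

3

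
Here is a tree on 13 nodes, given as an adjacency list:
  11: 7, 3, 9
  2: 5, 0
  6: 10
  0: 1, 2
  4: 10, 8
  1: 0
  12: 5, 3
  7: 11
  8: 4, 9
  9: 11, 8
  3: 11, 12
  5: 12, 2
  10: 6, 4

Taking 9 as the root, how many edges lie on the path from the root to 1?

Path from 9 to 1: 9 → 11 → 3 → 12 → 5 → 2 → 0 → 1, which has 7 edges.

7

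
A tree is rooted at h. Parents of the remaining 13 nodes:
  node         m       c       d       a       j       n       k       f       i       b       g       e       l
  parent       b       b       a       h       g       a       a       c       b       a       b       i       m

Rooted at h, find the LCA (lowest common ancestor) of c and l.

b

c's ancestor chain is c, b, a, h and l's is l, m, b, a, h; they first meet at b.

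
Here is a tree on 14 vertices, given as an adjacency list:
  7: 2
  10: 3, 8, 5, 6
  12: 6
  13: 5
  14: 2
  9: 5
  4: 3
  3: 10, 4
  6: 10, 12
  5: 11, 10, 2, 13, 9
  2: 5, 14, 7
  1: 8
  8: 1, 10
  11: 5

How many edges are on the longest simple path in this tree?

A longest path is 7 – 2 – 5 – 10 – 8 – 1, with 5 edges.

5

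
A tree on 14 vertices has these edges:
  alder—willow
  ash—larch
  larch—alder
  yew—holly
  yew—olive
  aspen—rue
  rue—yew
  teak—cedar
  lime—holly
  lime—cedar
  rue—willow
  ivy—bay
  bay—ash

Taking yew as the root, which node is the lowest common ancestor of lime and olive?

yew

Ancestors of lime (toward the root): lime, holly, yew.
Ancestors of olive: olive, yew.
The deepest node appearing in both lists is yew.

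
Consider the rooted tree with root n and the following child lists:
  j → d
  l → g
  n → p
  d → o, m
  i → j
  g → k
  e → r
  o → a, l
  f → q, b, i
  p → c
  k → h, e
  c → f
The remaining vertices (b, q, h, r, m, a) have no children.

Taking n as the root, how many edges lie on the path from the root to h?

n – p – c – f – i – j – d – o – l – g – k – h — 11 edges.

11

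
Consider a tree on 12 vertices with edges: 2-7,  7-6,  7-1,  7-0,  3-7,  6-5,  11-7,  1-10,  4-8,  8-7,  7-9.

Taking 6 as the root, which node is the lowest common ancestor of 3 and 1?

7

Path 3→root: 3 7 6; path 1→root: 1 7 6.
First common node: 7.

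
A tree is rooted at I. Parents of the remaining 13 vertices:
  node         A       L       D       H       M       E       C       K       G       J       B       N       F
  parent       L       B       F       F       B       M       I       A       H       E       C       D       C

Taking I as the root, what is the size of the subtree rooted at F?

5

F's subtree: {F, D, H, N, G}, size 5.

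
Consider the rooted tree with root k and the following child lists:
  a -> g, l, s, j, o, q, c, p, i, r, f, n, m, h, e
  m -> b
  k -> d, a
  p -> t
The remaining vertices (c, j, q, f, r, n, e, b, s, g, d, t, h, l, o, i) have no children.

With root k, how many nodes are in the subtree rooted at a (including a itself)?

Descendants of a (including itself): a, l, o, p, m, r, i, q, c, j, h, g, e, s, f, n, t, b. That's 18.

18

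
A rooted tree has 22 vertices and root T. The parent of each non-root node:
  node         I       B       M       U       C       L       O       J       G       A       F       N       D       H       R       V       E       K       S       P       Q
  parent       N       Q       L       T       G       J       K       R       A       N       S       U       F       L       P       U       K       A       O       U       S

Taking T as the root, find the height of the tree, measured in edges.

8

A deepest node is B, reached by T–U–N–A–K–O–S–Q–B.
That path has 8 edges, so the height is 8.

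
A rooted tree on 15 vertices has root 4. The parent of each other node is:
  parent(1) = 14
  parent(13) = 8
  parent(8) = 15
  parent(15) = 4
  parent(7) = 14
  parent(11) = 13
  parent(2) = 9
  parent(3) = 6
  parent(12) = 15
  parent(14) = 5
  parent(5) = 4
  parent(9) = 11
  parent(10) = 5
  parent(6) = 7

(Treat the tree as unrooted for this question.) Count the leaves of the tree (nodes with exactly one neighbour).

The leaves are 1, 2, 3, 10, 12.
That is 5 leaves.

5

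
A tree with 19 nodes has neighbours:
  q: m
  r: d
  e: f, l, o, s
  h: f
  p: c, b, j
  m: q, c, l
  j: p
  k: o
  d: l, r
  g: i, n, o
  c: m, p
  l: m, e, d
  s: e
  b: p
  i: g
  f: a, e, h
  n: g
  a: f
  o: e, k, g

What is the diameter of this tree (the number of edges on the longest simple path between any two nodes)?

A longest path is j-p-c-m-l-e-o-g-n, with 8 edges.

8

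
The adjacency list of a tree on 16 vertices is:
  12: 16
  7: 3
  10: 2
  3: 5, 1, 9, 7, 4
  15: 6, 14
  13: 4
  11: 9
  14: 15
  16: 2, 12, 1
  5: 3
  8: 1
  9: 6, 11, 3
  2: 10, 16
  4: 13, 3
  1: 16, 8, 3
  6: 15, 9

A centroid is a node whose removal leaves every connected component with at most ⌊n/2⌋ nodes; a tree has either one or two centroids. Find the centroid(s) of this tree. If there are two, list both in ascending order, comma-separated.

Delete 3: the remaining components have sizes 6, 5, 2, 1, 1. Max 6 ≤ 8, so 3 is a centroid.
No neighbour of 3 does as well, so 3 is the unique centroid.

3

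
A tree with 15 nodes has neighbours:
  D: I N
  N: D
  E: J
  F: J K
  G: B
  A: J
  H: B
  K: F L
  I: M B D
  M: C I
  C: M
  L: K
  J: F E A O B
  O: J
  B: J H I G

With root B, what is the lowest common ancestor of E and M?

Path E→root: E J B; path M→root: M I B.
First common node: B.

B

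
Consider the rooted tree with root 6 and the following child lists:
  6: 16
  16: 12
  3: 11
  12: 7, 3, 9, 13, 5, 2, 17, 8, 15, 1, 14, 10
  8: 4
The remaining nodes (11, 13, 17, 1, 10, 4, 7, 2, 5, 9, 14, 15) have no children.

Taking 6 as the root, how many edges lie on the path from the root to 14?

3

Path from 6 to 14: 6 – 16 – 12 – 14, which has 3 edges.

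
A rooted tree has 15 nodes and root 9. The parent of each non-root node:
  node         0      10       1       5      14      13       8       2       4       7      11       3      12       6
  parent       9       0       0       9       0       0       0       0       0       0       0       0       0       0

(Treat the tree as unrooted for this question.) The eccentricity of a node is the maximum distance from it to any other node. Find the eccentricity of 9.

Distances from 9 peak at 2, attained at 1 (14, 4, 11, 10, 13, 3, 2, 12, 8, 7, 6 also at distance 2).
9–0–1

2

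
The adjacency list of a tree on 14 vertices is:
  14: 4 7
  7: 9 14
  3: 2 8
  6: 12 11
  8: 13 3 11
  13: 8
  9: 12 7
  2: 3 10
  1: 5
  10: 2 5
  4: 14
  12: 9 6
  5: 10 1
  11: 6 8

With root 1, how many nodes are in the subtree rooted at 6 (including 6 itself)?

6

Descendants of 6 (including itself): 6, 12, 9, 7, 14, 4. That's 6.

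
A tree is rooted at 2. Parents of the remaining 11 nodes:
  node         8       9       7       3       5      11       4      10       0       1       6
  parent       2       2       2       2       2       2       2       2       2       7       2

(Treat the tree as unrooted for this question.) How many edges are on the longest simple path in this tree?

3

Starting from 1, a farthest node is 3 at distance 3.
One longest path: 1 – 7 – 2 – 3.
So the diameter is 3.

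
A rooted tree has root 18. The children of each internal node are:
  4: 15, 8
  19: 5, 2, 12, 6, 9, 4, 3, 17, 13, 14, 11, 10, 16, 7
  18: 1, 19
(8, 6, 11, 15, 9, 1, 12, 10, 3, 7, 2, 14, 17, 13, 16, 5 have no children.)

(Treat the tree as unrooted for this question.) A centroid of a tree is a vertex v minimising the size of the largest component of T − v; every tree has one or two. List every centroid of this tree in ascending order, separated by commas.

If 19 is removed the pieces have sizes 3, 2, 1, 1, 1, 1, 1, 1, 1, 1, 1, 1, 1, 1, 1, all ≤ ⌊19/2⌋ = 9.
No neighbour of 19 does as well, so 19 is the unique centroid.

19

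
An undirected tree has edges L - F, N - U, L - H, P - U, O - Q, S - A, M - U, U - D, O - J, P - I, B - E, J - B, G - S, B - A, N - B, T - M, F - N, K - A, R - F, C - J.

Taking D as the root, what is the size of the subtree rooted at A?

4

A's subtree: {A, K, S, G}, size 4.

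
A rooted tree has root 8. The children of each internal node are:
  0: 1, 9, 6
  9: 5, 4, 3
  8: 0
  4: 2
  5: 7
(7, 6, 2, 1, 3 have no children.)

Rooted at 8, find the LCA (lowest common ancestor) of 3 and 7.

Path 3→root: 3 9 0 8; path 7→root: 7 5 9 0 8.
First common node: 9.

9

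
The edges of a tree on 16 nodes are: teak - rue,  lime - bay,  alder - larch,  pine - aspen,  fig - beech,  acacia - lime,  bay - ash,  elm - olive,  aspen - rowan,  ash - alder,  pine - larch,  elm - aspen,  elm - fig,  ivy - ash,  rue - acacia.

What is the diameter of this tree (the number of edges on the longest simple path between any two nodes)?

12

Starting from teak, a farthest node is beech at distance 12.
One longest path: teak – rue – acacia – lime – bay – ash – alder – larch – pine – aspen – elm – fig – beech.
So the diameter is 12.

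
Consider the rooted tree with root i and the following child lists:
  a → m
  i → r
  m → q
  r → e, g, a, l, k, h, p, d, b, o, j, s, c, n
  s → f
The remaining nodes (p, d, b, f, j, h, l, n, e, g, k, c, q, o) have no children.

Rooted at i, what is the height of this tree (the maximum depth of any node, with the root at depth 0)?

4

A deepest node is q, reached by i – r – a – m – q.
That path has 4 edges, so the height is 4.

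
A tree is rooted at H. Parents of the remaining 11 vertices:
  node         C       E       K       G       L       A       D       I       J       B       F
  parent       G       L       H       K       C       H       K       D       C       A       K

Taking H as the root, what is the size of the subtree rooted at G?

The subtree rooted at G contains: G, C, J, L, E — 5 nodes.

5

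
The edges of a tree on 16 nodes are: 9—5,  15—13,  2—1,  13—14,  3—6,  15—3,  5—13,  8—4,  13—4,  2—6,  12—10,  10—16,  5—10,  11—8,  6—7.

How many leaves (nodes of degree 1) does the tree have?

7

Exactly 7 nodes have a single neighbour: 1, 7, 9, 11, 12, 14, 16.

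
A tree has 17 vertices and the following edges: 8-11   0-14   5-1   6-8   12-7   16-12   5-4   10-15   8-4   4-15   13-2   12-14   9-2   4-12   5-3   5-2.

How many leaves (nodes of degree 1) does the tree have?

10

The leaves are 0, 1, 3, 6, 7, 9, 10, 11, 13, 16.
That is 10 leaves.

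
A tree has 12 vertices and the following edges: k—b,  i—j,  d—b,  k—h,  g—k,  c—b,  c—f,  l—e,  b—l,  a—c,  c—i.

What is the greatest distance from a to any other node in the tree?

A farthest node from a is h (e, g also at distance 4).
The path a–c–b–k–h has 4 edges.

4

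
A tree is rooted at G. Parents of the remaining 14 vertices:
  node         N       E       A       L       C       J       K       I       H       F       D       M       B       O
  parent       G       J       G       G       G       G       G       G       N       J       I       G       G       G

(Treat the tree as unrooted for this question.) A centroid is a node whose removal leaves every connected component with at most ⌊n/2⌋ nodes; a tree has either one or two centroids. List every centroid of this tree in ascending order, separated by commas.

G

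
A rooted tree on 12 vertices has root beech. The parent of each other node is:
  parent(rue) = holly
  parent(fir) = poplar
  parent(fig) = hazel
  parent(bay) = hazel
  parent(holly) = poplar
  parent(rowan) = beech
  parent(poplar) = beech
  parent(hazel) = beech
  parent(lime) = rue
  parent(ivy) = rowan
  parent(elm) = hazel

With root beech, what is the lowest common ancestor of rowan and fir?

beech

Ancestors of rowan (toward the root): rowan, beech.
Ancestors of fir: fir, poplar, beech.
The deepest node appearing in both lists is beech.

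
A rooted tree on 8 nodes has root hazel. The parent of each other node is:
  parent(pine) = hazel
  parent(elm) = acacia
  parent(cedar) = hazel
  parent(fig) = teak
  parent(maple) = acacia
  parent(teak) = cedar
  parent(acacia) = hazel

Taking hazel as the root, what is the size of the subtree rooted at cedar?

The subtree rooted at cedar contains: cedar, teak, fig — 3 nodes.

3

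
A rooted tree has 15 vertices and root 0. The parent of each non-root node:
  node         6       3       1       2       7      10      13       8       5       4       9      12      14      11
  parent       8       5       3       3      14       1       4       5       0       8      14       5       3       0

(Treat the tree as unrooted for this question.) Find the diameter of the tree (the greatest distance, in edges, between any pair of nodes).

6

Starting from 13, a farthest node is 7 at distance 6.
One longest path: 13 - 4 - 8 - 5 - 3 - 14 - 7.
So the diameter is 6.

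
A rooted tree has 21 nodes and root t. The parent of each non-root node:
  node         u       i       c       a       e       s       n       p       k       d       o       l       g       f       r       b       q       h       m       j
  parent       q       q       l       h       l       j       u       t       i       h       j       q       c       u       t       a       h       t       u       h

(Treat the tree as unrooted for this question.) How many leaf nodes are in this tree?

12

Exactly 12 nodes have a single neighbour: b, d, e, f, g, k, m, n, o, p, r, s.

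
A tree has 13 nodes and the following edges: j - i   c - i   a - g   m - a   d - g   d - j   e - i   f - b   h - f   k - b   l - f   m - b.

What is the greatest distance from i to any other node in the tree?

8

A farthest node from i is h (l also at distance 8).
The path i–j–d–g–a–m–b–f–h has 8 edges.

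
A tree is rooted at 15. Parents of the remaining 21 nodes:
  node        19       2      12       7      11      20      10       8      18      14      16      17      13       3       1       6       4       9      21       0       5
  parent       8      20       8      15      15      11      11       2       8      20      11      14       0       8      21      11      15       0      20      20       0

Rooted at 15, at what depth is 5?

15–11–20–0–5 — 4 edges.

4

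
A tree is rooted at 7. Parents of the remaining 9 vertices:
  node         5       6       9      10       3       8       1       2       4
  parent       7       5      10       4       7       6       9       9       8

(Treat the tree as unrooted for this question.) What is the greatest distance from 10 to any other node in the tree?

Distances from 10 peak at 6, attained at 3.
10-4-8-6-5-7-3

6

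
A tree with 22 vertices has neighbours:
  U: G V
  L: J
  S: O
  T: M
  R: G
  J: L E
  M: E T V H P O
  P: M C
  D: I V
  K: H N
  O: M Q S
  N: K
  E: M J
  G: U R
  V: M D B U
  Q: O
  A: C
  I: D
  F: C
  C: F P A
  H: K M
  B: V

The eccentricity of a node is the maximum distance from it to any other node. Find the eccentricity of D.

5

Distances from D peak at 5, attained at F (A, L, N also at distance 5).
D – V – M – P – C – F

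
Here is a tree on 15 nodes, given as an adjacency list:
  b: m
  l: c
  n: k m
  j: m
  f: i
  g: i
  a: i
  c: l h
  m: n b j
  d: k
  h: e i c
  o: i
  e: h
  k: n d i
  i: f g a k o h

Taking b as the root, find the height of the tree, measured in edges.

The longest root-to-leaf path is b → m → n → k → i → h → c → l (7 edges).

7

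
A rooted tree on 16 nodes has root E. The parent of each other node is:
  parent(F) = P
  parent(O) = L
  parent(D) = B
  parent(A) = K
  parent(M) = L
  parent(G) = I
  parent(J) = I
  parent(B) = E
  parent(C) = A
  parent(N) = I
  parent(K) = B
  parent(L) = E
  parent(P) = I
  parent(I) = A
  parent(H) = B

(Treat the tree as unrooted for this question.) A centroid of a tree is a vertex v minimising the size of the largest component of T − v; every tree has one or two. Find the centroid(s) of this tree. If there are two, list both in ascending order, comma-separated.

If K is removed the pieces have sizes 8, 7, all ≤ ⌊16/2⌋ = 8.
A is adjacent to K and is also a centroid (the largest component after removing it is likewise 8).

A, K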